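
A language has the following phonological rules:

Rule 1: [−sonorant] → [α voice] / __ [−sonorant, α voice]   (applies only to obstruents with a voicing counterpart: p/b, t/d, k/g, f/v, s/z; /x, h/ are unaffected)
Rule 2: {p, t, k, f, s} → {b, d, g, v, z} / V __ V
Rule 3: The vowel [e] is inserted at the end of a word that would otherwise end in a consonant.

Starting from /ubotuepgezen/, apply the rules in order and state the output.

uboduebgezene

Rule 1 (regressive voicing assimilation): /p/ precedes the voiced obstruent /g/, so it voices to [b] by assimilation. /ubotuepgezen/ → ubotuebgezen.
Rule 2 (intervocalic voicing): /t/ is a voiceless obstruent between vowels /o/ and /u/, so it voices to [d]. /ubotuebgezen/ → uboduebgezen.
Rule 3 (final e-epenthesis): the form ends in the consonant /n/, so [e] is inserted word-finally. /uboduebgezen/ → uboduebgezene.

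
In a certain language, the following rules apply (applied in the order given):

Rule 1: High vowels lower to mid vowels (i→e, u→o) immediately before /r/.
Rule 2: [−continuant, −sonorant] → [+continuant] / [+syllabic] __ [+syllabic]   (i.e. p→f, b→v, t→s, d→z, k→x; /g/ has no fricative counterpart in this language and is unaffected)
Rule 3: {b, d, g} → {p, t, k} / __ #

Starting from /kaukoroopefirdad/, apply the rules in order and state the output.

Rule 1 (pre-rhotic lowering): /i/ is a high vowel immediately before /r/, so it lowers to [e]. /kaukoroopefirdad/ → kaukoroopeferdad.
Rule 2 (intervocalic spirantization): /k/ is a stop between vowels /u/ and /o/, so it spirantizes to the fricative [x]. /p/ is a stop between vowels /o/ and /e/, so it spirantizes to the fricative [f]. /kaukoroopeferdad/ → kauxoroofeferdad.
Rule 3 (final devoicing): /d/ is a voiced stop in word-final position, so it devoices to [t]. /kauxoroofeferdad/ → kauxoroofeferdat.

kauxoroofeferdat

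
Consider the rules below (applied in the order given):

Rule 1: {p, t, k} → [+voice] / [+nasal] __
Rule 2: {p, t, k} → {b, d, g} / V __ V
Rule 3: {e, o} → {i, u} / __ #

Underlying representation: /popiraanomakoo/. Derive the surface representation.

Rule 1 (post-nasal voicing): no segment meets the environment; /popiraanomakoo/ is unchanged.
Rule 2 (intervocalic voicing): /p/ is a voiceless stop between vowels /o/ and /i/, so it voices to [b]. /k/ is a voiceless stop between vowels /a/ and /o/, so it voices to [g]. /popiraanomakoo/ → pobiraanomagoo.
Rule 3 (final vowel raising): /o/ is a mid vowel in word-final position, so it raises to [u]. /pobiraanomagoo/ → pobiraanomagou.

pobiraanomagou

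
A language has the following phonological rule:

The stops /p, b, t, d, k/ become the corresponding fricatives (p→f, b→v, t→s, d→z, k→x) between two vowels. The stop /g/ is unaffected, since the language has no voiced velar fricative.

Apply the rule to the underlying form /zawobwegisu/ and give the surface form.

No segment of /zawobwegisu/ meets the structural description of the rule, so the form surfaces unchanged.

zawobwegisu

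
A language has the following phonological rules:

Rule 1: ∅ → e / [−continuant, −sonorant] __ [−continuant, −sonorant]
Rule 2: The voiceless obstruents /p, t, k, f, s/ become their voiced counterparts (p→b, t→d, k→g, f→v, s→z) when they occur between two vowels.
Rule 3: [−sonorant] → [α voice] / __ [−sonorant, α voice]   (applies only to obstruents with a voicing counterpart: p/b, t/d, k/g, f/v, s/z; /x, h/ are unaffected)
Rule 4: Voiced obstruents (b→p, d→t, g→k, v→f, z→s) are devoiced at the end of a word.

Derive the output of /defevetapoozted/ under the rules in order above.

devevedaboostet

Rule 1 (stop-cluster e-epenthesis): no segment meets the environment; /defevetapoozted/ is unchanged.
Rule 2 (intervocalic voicing): /f/ is a voiceless obstruent between vowels /e/ and /e/, so it voices to [v]. /t/ is a voiceless obstruent between vowels /e/ and /a/, so it voices to [d]. /p/ is a voiceless obstruent between vowels /a/ and /o/, so it voices to [b]. /defevetapoozted/ → devevedaboozted.
Rule 3 (regressive voicing assimilation): /z/ precedes the voiceless obstruent /t/, so it devoices to [s] by assimilation. /devevedaboozted/ → devevedaboosted.
Rule 4 (final devoicing): /d/ is a voiced obstruent in word-final position, so it devoices to [t]. /devevedaboosted/ → devevedaboostet.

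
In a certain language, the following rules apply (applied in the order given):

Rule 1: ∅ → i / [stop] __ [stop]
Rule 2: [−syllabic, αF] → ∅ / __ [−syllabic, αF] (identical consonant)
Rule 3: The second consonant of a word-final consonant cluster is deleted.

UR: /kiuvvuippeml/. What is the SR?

kiuvuipipem

Rule 1 (stop-cluster i-epenthesis): /p/ and /p/ form a stop–stop cluster, so [i] is inserted between them. /kiuvvuippeml/ → kiuvvuipipeml.
Rule 2 (degemination): /vv/ is a geminate; the first /v/ deletes. /kiuvvuipipeml/ → kiuvuipipeml.
Rule 3 (final cluster simplification): /l/ is the second consonant of a word-final cluster /ml/, so it deletes. /kiuvuipipeml/ → kiuvuipipem.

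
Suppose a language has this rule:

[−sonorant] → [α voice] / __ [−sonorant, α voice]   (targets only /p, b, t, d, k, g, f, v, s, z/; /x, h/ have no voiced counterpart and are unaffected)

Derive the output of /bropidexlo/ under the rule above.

No segment of /bropidexlo/ meets the structural description of the rule, so the form surfaces unchanged.

bropidexlo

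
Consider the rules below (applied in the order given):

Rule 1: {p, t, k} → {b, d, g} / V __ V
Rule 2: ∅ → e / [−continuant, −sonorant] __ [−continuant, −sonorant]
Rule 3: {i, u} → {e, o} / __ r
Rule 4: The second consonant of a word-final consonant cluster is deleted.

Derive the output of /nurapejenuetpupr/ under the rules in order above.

Rule 1 (intervocalic voicing): /p/ is a voiceless stop between vowels /a/ and /e/, so it voices to [b]. /nurapejenuetpupr/ → nurabejenuetpupr.
Rule 2 (stop-cluster e-epenthesis): /t/ and /p/ form a stop–stop cluster, so [e] is inserted between them. /nurabejenuetpupr/ → nurabejenuetepupr.
Rule 3 (pre-rhotic lowering): /u/ is a high vowel immediately before /r/, so it lowers to [o]. /nurabejenuetepupr/ → norabejenuetepupr.
Rule 4 (final cluster simplification): /r/ is the second consonant of a word-final cluster /pr/, so it deletes. /norabejenuetepupr/ → norabejenuetepup.

norabejenuetepup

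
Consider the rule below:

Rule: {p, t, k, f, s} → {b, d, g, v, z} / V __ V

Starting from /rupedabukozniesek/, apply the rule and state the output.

/p/ is a voiceless obstruent between vowels /u/ and /e/, so it voices to [b].
/k/ is a voiceless obstruent between vowels /u/ and /o/, so it voices to [g].
/s/ is a voiceless obstruent between vowels /e/ and /e/, so it voices to [z].
The other instance of /k/ does not occur in the required environment and remains unchanged.
Surface form: [rubedabugozniezek].

rubedabugozniezek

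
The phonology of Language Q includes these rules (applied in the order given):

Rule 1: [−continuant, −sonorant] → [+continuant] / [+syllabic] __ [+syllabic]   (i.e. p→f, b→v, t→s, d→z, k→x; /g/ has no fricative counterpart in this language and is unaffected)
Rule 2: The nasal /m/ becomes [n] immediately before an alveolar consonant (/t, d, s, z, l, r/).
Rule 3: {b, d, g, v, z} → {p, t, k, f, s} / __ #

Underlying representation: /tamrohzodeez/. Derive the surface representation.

tanrohzozees

Rule 1 (intervocalic spirantization): /d/ is a stop between vowels /o/ and /e/, so it spirantizes to the fricative [z]. /tamrohzodeez/ → tamrohzozeez.
Rule 2 (nasal place assimilation): /m/ precedes the alveolar consonant /r/, so it assimilates in place to [n]. /tamrohzozeez/ → tanrohzozeez.
Rule 3 (final devoicing): /z/ is a voiced obstruent in word-final position, so it devoices to [s]. /tanrohzozeez/ → tanrohzozees.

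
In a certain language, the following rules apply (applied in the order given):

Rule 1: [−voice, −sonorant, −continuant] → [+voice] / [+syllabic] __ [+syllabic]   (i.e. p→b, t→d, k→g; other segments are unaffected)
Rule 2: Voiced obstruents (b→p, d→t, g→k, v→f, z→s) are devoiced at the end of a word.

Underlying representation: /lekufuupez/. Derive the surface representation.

legufuubes

Rule 1 (intervocalic voicing): /k/ is a voiceless stop between vowels /e/ and /u/, so it voices to [g]. /p/ is a voiceless stop between vowels /u/ and /e/, so it voices to [b]. /lekufuupez/ → legufuubez.
Rule 2 (final devoicing): /z/ is a voiced obstruent in word-final position, so it devoices to [s]. /legufuubez/ → legufuubes.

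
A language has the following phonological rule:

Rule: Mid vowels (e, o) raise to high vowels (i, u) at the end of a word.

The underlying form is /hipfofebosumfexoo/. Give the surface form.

hipfofebosumfexou

/o/ is a mid vowel in word-final position, so it raises to [u].
The other instances of /o/, /e/ do not occur in the required environment and remain unchanged.
Surface form: [hipfofebosumfexou].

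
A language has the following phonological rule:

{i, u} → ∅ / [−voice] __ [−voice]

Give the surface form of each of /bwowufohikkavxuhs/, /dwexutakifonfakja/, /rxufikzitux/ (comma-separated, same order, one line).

/bwowufohikkavxuhs/: /i/ is a high vowel flanked by voiceless consonants /h/ and /k/, so it deletes. /u/ is a high vowel flanked by voiceless consonants /x/ and /h/, so it deletes. → [bwowufohkkavxhs].
/dwexutakifonfakja/: /u/ is a high vowel flanked by voiceless consonants /x/ and /t/, so it deletes. /i/ is a high vowel flanked by voiceless consonants /k/ and /f/, so it deletes. → [dwextakfonfakja].
/rxufikzitux/: /u/ is a high vowel flanked by voiceless consonants /x/ and /f/, so it deletes. /i/ is a high vowel flanked by voiceless consonants /f/ and /k/, so it deletes. /u/ is a high vowel flanked by voiceless consonants /t/ and /x/, so it deletes. → [rxfkzitx].

bwowufohkkavxhs, dwextakfonfakja, rxfkzitx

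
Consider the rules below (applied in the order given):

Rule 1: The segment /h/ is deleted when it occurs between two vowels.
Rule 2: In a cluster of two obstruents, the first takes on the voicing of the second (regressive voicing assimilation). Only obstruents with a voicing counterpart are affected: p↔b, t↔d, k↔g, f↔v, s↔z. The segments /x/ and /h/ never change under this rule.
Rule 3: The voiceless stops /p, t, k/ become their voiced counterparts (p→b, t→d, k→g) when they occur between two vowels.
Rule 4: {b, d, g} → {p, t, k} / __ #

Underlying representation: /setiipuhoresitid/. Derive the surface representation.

Rule 1 (intervocalic h-deletion): /h/ occurs between vowels /u/ and /o/, so it deletes. /setiipuhoresitid/ → setiipuoresitid.
Rule 2 (regressive voicing assimilation): no segment meets the environment; /setiipuoresitid/ is unchanged.
Rule 3 (intervocalic voicing): /t/ is a voiceless stop between vowels /e/ and /i/, so it voices to [d]. /p/ is a voiceless stop between vowels /i/ and /u/, so it voices to [b]. /t/ is a voiceless stop between vowels /i/ and /i/, so it voices to [d]. /setiipuoresitid/ → sediibuoresidid.
Rule 4 (final devoicing): /d/ is a voiced stop in word-final position, so it devoices to [t]. /sediibuoresidid/ → sediibuoresidit.

sediibuoresidit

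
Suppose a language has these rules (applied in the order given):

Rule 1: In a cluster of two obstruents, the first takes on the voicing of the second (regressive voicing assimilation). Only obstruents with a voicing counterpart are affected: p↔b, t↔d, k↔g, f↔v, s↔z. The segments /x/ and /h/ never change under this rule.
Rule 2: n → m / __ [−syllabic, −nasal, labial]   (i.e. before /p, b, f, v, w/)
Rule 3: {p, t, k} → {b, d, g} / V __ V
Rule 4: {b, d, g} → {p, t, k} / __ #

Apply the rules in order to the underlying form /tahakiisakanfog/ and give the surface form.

tahagiisagamfok

Rule 1 (regressive voicing assimilation): no segment meets the environment; /tahakiisakanfog/ is unchanged.
Rule 2 (nasal place assimilation): /n/ precedes the labial consonant /f/, so it assimilates in place to [m]. /tahakiisakanfog/ → tahakiisakamfog.
Rule 3 (intervocalic voicing): /k/ is a voiceless stop between vowels /a/ and /i/, so it voices to [g]. /k/ is a voiceless stop between vowels /a/ and /a/, so it voices to [g]. /tahakiisakamfog/ → tahagiisagamfog.
Rule 4 (final devoicing): /g/ is a voiced stop in word-final position, so it devoices to [k]. /tahagiisagamfog/ → tahagiisagamfok.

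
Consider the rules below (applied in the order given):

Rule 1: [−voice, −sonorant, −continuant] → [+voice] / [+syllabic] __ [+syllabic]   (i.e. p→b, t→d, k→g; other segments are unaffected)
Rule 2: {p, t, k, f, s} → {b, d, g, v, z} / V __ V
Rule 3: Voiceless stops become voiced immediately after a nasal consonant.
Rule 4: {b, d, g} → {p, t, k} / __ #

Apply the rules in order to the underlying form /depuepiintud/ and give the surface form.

debuebiindut

Rule 1 (intervocalic voicing): /p/ is a voiceless stop between vowels /e/ and /u/, so it voices to [b]. /p/ is a voiceless stop between vowels /e/ and /i/, so it voices to [b]. /depuepiintud/ → debuebiintud.
Rule 2 (intervocalic voicing): no segment meets the environment; /debuebiintud/ is unchanged.
Rule 3 (post-nasal voicing): /t/ is a voiceless stop immediately after the nasal /n/, so it voices to [d]. /debuebiintud/ → debuebiindud.
Rule 4 (final devoicing): /d/ is a voiced stop in word-final position, so it devoices to [t]. /debuebiindud/ → debuebiindut.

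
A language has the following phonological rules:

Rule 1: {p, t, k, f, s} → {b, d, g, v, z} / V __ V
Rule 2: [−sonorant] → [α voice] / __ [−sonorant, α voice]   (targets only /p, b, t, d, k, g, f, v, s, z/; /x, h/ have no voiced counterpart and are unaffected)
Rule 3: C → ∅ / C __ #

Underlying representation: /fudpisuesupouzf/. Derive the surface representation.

Rule 1 (intervocalic voicing): /s/ is a voiceless obstruent between vowels /i/ and /u/, so it voices to [z]. /s/ is a voiceless obstruent between vowels /e/ and /u/, so it voices to [z]. /p/ is a voiceless obstruent between vowels /u/ and /o/, so it voices to [b]. /fudpisuesupouzf/ → fudpizuezubouzf.
Rule 2 (regressive voicing assimilation): /d/ precedes the voiceless obstruent /p/, so it devoices to [t] by assimilation. /z/ precedes the voiceless obstruent /f/, so it devoices to [s] by assimilation. /fudpizuezubouzf/ → futpizuezubousf.
Rule 3 (final cluster simplification): /f/ is the second consonant of a word-final cluster /sf/, so it deletes. /futpizuezubousf/ → futpizuezubous.

futpizuezubous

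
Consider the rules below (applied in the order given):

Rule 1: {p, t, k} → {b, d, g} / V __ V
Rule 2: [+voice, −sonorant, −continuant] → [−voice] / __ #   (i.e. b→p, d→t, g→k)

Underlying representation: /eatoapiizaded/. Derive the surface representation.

Rule 1 (intervocalic voicing): /t/ is a voiceless stop between vowels /a/ and /o/, so it voices to [d]. /p/ is a voiceless stop between vowels /a/ and /i/, so it voices to [b]. /eatoapiizaded/ → eadoabiizaded.
Rule 2 (final devoicing): /d/ is a voiced stop in word-final position, so it devoices to [t]. /eadoabiizaded/ → eadoabiizadet.

eadoabiizadet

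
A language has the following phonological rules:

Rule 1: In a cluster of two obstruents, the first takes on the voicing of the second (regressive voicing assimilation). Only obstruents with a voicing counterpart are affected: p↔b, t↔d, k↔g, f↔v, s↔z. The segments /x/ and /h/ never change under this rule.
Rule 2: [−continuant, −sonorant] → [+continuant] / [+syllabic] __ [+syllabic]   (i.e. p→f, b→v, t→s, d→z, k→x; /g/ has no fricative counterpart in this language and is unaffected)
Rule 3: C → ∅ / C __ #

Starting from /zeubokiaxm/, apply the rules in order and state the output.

Rule 1 (regressive voicing assimilation): no segment meets the environment; /zeubokiaxm/ is unchanged.
Rule 2 (intervocalic spirantization): /b/ is a stop between vowels /u/ and /o/, so it spirantizes to the fricative [v]. /k/ is a stop between vowels /o/ and /i/, so it spirantizes to the fricative [x]. /zeubokiaxm/ → zeuvoxiaxm.
Rule 3 (final cluster simplification): /m/ is the second consonant of a word-final cluster /xm/, so it deletes. /zeuvoxiaxm/ → zeuvoxiax.

zeuvoxiax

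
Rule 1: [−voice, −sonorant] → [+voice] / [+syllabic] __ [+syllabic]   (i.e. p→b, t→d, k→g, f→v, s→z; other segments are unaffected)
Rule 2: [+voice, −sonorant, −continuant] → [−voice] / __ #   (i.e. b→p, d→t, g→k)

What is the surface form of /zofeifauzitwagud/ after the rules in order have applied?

zoveivauzitwagut

Rule 1 (intervocalic voicing): /f/ is a voiceless obstruent between vowels /o/ and /e/, so it voices to [v]. /f/ is a voiceless obstruent between vowels /i/ and /a/, so it voices to [v]. /zofeifauzitwagud/ → zoveivauzitwagud.
Rule 2 (final devoicing): /d/ is a voiced stop in word-final position, so it devoices to [t]. /zoveivauzitwagud/ → zoveivauzitwagut.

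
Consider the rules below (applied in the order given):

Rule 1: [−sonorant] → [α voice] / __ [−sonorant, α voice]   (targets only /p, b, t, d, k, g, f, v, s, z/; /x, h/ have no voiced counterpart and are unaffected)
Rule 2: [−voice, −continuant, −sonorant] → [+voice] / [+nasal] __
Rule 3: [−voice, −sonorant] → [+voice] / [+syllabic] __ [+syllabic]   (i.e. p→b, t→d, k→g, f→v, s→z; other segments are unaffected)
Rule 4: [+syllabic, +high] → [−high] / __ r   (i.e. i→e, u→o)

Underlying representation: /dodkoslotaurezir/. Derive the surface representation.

Rule 1 (regressive voicing assimilation): /d/ precedes the voiceless obstruent /k/, so it devoices to [t] by assimilation. /dodkoslotaurezir/ → dotkoslotaurezir.
Rule 2 (post-nasal voicing): no segment meets the environment; /dotkoslotaurezir/ is unchanged.
Rule 3 (intervocalic voicing): /t/ is a voiceless obstruent between vowels /o/ and /a/, so it voices to [d]. /dotkoslotaurezir/ → dotkoslodaurezir.
Rule 4 (pre-rhotic lowering): /u/ is a high vowel immediately before /r/, so it lowers to [o]. /i/ is a high vowel immediately before /r/, so it lowers to [e]. /dotkoslodaurezir/ → dotkoslodaorezer.

dotkoslodaorezer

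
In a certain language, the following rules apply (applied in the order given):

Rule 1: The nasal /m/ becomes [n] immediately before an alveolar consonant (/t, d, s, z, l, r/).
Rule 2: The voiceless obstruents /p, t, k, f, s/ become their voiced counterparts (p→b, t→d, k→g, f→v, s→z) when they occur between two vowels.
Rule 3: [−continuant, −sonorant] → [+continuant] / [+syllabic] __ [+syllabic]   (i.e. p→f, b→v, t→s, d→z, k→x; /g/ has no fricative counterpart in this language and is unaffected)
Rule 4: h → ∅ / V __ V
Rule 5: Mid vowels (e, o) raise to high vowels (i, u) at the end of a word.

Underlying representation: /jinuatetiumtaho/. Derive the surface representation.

jinuazeziuntau

Rule 1 (nasal place assimilation): /m/ precedes the alveolar consonant /t/, so it assimilates in place to [n]. /jinuatetiumtaho/ → jinuatetiuntaho.
Rule 2 (intervocalic voicing): /t/ is a voiceless obstruent between vowels /a/ and /e/, so it voices to [d]. /t/ is a voiceless obstruent between vowels /e/ and /i/, so it voices to [d]. /jinuatetiuntaho/ → jinuadediuntaho.
Rule 3 (intervocalic spirantization): /d/ is a stop between vowels /a/ and /e/, so it spirantizes to the fricative [z]. /d/ is a stop between vowels /e/ and /i/, so it spirantizes to the fricative [z]. /jinuadediuntaho/ → jinuazeziuntaho.
Rule 4 (intervocalic h-deletion): /h/ occurs between vowels /a/ and /o/, so it deletes. /jinuazeziuntaho/ → jinuazeziuntao.
Rule 5 (final vowel raising): /o/ is a mid vowel in word-final position, so it raises to [u]. /jinuazeziuntao/ → jinuazeziuntau.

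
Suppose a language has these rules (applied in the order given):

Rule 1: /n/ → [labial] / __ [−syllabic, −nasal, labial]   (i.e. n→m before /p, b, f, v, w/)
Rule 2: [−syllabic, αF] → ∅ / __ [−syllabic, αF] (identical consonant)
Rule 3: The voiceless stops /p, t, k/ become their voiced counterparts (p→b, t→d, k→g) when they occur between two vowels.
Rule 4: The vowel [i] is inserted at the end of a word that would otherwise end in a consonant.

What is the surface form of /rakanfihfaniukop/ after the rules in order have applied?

ragamfihfaniugopi

Rule 1 (nasal place assimilation): /n/ precedes the labial consonant /f/, so it assimilates in place to [m]. /rakanfihfaniukop/ → rakamfihfaniukop.
Rule 2 (degemination): no segment meets the environment; /rakamfihfaniukop/ is unchanged.
Rule 3 (intervocalic voicing): /k/ is a voiceless stop between vowels /a/ and /a/, so it voices to [g]. /k/ is a voiceless stop between vowels /u/ and /o/, so it voices to [g]. /rakamfihfaniukop/ → ragamfihfaniugop.
Rule 4 (final i-epenthesis): the form ends in the consonant /p/, so [i] is inserted word-finally. /ragamfihfaniugop/ → ragamfihfaniugopi.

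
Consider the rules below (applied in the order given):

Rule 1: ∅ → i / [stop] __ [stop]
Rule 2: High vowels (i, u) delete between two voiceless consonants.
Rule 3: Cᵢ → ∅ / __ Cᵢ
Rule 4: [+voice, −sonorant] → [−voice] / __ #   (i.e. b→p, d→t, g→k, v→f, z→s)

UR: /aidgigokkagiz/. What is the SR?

aidigigokagis

Rule 1 (stop-cluster i-epenthesis): /d/ and /g/ form a stop–stop cluster, so [i] is inserted between them. /k/ and /k/ form a stop–stop cluster, so [i] is inserted between them. /aidgigokkagiz/ → aidigigokikagiz.
Rule 2 (high vowel syncope): /i/ is a high vowel flanked by voiceless consonants /k/ and /k/, so it deletes. /aidigigokikagiz/ → aidigigokkagiz.
Rule 3 (degemination): /kk/ is a geminate; the first /k/ deletes. /aidigigokkagiz/ → aidigigokagiz.
Rule 4 (final devoicing): /z/ is a voiced obstruent in word-final position, so it devoices to [s]. /aidigigokagiz/ → aidigigokagis.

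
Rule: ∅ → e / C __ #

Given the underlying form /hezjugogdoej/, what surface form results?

the form ends in the consonant /j/, so [e] is inserted word-finally.
Surface form: [hezjugogdoeje].

hezjugogdoeje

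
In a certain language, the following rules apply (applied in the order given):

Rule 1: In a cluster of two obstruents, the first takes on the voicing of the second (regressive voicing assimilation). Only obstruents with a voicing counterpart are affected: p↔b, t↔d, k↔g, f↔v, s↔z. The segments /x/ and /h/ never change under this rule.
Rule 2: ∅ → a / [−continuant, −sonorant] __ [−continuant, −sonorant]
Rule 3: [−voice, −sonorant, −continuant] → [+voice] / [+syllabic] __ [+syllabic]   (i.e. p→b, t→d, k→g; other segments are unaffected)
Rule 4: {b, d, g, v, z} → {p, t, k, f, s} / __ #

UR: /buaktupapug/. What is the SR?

Rule 1 (regressive voicing assimilation): no segment meets the environment; /buaktupapug/ is unchanged.
Rule 2 (stop-cluster a-epenthesis): /k/ and /t/ form a stop–stop cluster, so [a] is inserted between them. /buaktupapug/ → buakatupapug.
Rule 3 (intervocalic voicing): /k/ is a voiceless stop between vowels /a/ and /a/, so it voices to [g]. /t/ is a voiceless stop between vowels /a/ and /u/, so it voices to [d]. /p/ is a voiceless stop between vowels /u/ and /a/, so it voices to [b]. /p/ is a voiceless stop between vowels /a/ and /u/, so it voices to [b]. /buakatupapug/ → buagadubabug.
Rule 4 (final devoicing): /g/ is a voiced obstruent in word-final position, so it devoices to [k]. /buagadubabug/ → buagadubabuk.

buagadubabuk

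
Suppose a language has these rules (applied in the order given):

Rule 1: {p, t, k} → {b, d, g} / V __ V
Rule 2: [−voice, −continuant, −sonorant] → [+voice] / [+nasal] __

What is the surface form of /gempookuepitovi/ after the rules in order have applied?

Rule 1 (intervocalic voicing): /k/ is a voiceless stop between vowels /o/ and /u/, so it voices to [g]. /p/ is a voiceless stop between vowels /e/ and /i/, so it voices to [b]. /t/ is a voiceless stop between vowels /i/ and /o/, so it voices to [d]. /gempookuepitovi/ → gempooguebidovi.
Rule 2 (post-nasal voicing): /p/ is a voiceless stop immediately after the nasal /m/, so it voices to [b]. /gempooguebidovi/ → gembooguebidovi.

gembooguebidovi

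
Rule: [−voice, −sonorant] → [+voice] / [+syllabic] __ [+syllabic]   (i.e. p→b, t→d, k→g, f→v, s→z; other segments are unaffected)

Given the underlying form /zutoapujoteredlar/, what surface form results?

/t/ is a voiceless obstruent between vowels /u/ and /o/, so it voices to [d].
/p/ is a voiceless obstruent between vowels /a/ and /u/, so it voices to [b].
/t/ is a voiceless obstruent between vowels /o/ and /e/, so it voices to [d].
Surface form: [zudoabujoderedlar].

zudoabujoderedlar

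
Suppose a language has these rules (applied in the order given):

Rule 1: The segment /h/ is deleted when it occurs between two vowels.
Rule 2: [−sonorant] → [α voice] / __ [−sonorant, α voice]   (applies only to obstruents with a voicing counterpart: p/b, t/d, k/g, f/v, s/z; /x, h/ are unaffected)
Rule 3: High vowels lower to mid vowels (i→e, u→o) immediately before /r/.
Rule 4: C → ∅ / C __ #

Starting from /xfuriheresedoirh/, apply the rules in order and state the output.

xforieresedoer

Rule 1 (intervocalic h-deletion): /h/ occurs between vowels /i/ and /e/, so it deletes. /xfuriheresedoirh/ → xfurieresedoirh.
Rule 2 (regressive voicing assimilation): no segment meets the environment; /xfurieresedoirh/ is unchanged.
Rule 3 (pre-rhotic lowering): /u/ is a high vowel immediately before /r/, so it lowers to [o]. /i/ is a high vowel immediately before /r/, so it lowers to [e]. /xfurieresedoirh/ → xforieresedoerh.
Rule 4 (final cluster simplification): /h/ is the second consonant of a word-final cluster /rh/, so it deletes. /xforieresedoerh/ → xforieresedoer.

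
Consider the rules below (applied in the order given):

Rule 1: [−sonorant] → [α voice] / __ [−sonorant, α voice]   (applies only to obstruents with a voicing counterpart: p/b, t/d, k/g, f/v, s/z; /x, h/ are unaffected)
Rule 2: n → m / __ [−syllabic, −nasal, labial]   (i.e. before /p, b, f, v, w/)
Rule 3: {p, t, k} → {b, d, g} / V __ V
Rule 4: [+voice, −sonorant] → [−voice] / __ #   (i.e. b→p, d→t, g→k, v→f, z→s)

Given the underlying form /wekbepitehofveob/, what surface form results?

wegbebidehovveop

Rule 1 (regressive voicing assimilation): /k/ precedes the voiced obstruent /b/, so it voices to [g] by assimilation. /f/ precedes the voiced obstruent /v/, so it voices to [v] by assimilation. /wekbepitehofveob/ → wegbepitehovveob.
Rule 2 (nasal place assimilation): no segment meets the environment; /wegbepitehovveob/ is unchanged.
Rule 3 (intervocalic voicing): /p/ is a voiceless stop between vowels /e/ and /i/, so it voices to [b]. /t/ is a voiceless stop between vowels /i/ and /e/, so it voices to [d]. /wegbepitehovveob/ → wegbebidehovveob.
Rule 4 (final devoicing): /b/ is a voiced obstruent in word-final position, so it devoices to [p]. /wegbebidehovveob/ → wegbebidehovveop.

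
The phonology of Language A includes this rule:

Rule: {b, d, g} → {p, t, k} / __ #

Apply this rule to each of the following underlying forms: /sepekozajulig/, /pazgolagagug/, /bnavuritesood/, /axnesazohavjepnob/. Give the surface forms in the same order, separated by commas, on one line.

sepekozajulik, pazgolagaguk, bnavuritesoot, axnesazohavjepnop

/sepekozajulig/: /g/ is a voiced stop in word-final position, so it devoices to [k]. → [sepekozajulik].
/pazgolagagug/: /g/ is a voiced stop in word-final position, so it devoices to [k]. → [pazgolagaguk].
/bnavuritesood/: /d/ is a voiced stop in word-final position, so it devoices to [t]. → [bnavuritesoot].
/axnesazohavjepnob/: /b/ is a voiced stop in word-final position, so it devoices to [p]. → [axnesazohavjepnop].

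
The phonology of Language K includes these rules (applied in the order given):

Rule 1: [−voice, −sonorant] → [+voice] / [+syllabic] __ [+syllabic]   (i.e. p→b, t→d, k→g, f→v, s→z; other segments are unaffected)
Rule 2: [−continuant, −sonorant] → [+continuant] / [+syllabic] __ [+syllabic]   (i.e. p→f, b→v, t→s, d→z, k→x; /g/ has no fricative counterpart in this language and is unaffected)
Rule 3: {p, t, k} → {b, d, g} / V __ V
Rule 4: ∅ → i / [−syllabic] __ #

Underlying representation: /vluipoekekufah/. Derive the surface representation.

vluivoegeguvahi

Rule 1 (intervocalic voicing): /p/ is a voiceless obstruent between vowels /i/ and /o/, so it voices to [b]. /k/ is a voiceless obstruent between vowels /e/ and /e/, so it voices to [g]. /k/ is a voiceless obstruent between vowels /e/ and /u/, so it voices to [g]. /f/ is a voiceless obstruent between vowels /u/ and /a/, so it voices to [v]. /vluipoekekufah/ → vluiboegeguvah.
Rule 2 (intervocalic spirantization): /b/ is a stop between vowels /i/ and /o/, so it spirantizes to the fricative [v]. /vluiboegeguvah/ → vluivoegeguvah.
Rule 3 (intervocalic voicing): no segment meets the environment; /vluivoegeguvah/ is unchanged.
Rule 4 (final i-epenthesis): the form ends in the consonant /h/, so [i] is inserted word-finally. /vluivoegeguvah/ → vluivoegeguvahi.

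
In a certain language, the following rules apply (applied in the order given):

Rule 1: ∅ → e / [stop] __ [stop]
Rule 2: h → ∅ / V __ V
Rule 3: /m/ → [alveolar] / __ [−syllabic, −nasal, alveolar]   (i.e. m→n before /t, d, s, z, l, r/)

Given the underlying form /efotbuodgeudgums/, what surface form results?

efotebuodegeudeguns

Rule 1 (stop-cluster e-epenthesis): /t/ and /b/ form a stop–stop cluster, so [e] is inserted between them. /d/ and /g/ form a stop–stop cluster, so [e] is inserted between them. /d/ and /g/ form a stop–stop cluster, so [e] is inserted between them. /efotbuodgeudgums/ → efotebuodegeudegums.
Rule 2 (intervocalic h-deletion): no segment meets the environment; /efotebuodegeudegums/ is unchanged.
Rule 3 (nasal place assimilation): /m/ precedes the alveolar consonant /s/, so it assimilates in place to [n]. /efotebuodegeudegums/ → efotebuodegeudeguns.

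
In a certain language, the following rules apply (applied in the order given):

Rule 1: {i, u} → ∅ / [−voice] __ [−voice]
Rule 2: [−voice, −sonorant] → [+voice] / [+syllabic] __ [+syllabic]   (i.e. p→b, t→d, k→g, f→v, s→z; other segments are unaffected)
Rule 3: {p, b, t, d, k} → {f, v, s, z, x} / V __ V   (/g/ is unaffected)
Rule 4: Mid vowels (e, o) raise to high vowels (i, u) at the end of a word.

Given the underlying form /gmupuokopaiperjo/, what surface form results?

Rule 1 (high vowel syncope): no segment meets the environment; /gmupuokopaiperjo/ is unchanged.
Rule 2 (intervocalic voicing): /p/ is a voiceless obstruent between vowels /u/ and /u/, so it voices to [b]. /k/ is a voiceless obstruent between vowels /o/ and /o/, so it voices to [g]. /p/ is a voiceless obstruent between vowels /o/ and /a/, so it voices to [b]. /p/ is a voiceless obstruent between vowels /i/ and /e/, so it voices to [b]. /gmupuokopaiperjo/ → gmubuogobaiberjo.
Rule 3 (intervocalic spirantization): /b/ is a stop between vowels /u/ and /u/, so it spirantizes to the fricative [v]. /b/ is a stop between vowels /o/ and /a/, so it spirantizes to the fricative [v]. /b/ is a stop between vowels /i/ and /e/, so it spirantizes to the fricative [v]. /gmubuogobaiberjo/ → gmuvuogovaiverjo.
Rule 4 (final vowel raising): /o/ is a mid vowel in word-final position, so it raises to [u]. /gmuvuogovaiverjo/ → gmuvuogovaiverju.

gmuvuogovaiverju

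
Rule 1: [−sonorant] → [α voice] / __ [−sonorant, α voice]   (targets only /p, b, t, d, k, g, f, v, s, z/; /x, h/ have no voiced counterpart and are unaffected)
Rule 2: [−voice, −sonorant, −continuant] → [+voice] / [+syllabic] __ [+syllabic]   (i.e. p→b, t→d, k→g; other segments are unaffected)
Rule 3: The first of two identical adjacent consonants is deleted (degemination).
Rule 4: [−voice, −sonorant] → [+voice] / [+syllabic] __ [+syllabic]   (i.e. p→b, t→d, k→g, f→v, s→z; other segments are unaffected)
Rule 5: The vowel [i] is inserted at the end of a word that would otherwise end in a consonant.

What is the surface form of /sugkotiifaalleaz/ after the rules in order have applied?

sugodiivaaleazi

Rule 1 (regressive voicing assimilation): /g/ precedes the voiceless obstruent /k/, so it devoices to [k] by assimilation. /sugkotiifaalleaz/ → sukkotiifaalleaz.
Rule 2 (intervocalic voicing): /t/ is a voiceless stop between vowels /o/ and /i/, so it voices to [d]. /sukkotiifaalleaz/ → sukkodiifaalleaz.
Rule 3 (degemination): /kk/ is a geminate; the first /k/ deletes. /ll/ is a geminate; the first /l/ deletes. /sukkodiifaalleaz/ → sukodiifaaleaz.
Rule 4 (intervocalic voicing): /k/ is a voiceless obstruent between vowels /u/ and /o/, so it voices to [g]. /f/ is a voiceless obstruent between vowels /i/ and /a/, so it voices to [v]. /sukodiifaaleaz/ → sugodiivaaleaz.
Rule 5 (final i-epenthesis): the form ends in the consonant /z/, so [i] is inserted word-finally. /sugodiivaaleaz/ → sugodiivaaleazi.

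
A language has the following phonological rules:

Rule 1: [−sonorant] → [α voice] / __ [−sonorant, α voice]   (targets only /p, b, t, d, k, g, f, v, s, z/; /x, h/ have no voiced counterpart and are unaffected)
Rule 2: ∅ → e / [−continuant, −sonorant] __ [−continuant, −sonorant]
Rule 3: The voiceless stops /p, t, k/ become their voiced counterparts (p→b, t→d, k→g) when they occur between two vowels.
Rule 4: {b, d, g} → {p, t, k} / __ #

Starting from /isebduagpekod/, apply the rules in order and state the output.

isebeduagebegot

Rule 1 (regressive voicing assimilation): /g/ precedes the voiceless obstruent /p/, so it devoices to [k] by assimilation. /isebduagpekod/ → isebduakpekod.
Rule 2 (stop-cluster e-epenthesis): /b/ and /d/ form a stop–stop cluster, so [e] is inserted between them. /k/ and /p/ form a stop–stop cluster, so [e] is inserted between them. /isebduakpekod/ → isebeduakepekod.
Rule 3 (intervocalic voicing): /k/ is a voiceless stop between vowels /a/ and /e/, so it voices to [g]. /p/ is a voiceless stop between vowels /e/ and /e/, so it voices to [b]. /k/ is a voiceless stop between vowels /e/ and /o/, so it voices to [g]. /isebeduakepekod/ → isebeduagebegod.
Rule 4 (final devoicing): /d/ is a voiced stop in word-final position, so it devoices to [t]. /isebeduagebegod/ → isebeduagebegot.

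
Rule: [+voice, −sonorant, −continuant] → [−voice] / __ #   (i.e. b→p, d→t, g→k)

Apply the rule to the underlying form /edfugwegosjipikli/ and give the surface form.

No segment of /edfugwegosjipikli/ meets the structural description of the rule, so the form surfaces unchanged.

edfugwegosjipikli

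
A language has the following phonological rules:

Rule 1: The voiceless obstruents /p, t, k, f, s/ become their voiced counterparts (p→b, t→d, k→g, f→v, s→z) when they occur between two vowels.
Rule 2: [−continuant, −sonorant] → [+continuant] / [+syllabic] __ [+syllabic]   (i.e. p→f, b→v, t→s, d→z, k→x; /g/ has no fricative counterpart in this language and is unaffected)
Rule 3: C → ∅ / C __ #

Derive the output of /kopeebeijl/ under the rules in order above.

Rule 1 (intervocalic voicing): /p/ is a voiceless obstruent between vowels /o/ and /e/, so it voices to [b]. /kopeebeijl/ → kobeebeijl.
Rule 2 (intervocalic spirantization): /b/ is a stop between vowels /o/ and /e/, so it spirantizes to the fricative [v]. /b/ is a stop between vowels /e/ and /e/, so it spirantizes to the fricative [v]. /kobeebeijl/ → koveeveijl.
Rule 3 (final cluster simplification): /l/ is the second consonant of a word-final cluster /jl/, so it deletes. /koveeveijl/ → koveeveij.

koveeveij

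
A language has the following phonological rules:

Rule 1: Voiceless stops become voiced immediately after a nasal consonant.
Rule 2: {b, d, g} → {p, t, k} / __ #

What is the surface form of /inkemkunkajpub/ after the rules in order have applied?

Rule 1 (post-nasal voicing): /k/ is a voiceless stop immediately after the nasal /n/, so it voices to [g]. /k/ is a voiceless stop immediately after the nasal /m/, so it voices to [g]. /k/ is a voiceless stop immediately after the nasal /n/, so it voices to [g]. /inkemkunkajpub/ → ingemgungajpub.
Rule 2 (final devoicing): /b/ is a voiced stop in word-final position, so it devoices to [p]. /ingemgungajpub/ → ingemgungajpup.

ingemgungajpup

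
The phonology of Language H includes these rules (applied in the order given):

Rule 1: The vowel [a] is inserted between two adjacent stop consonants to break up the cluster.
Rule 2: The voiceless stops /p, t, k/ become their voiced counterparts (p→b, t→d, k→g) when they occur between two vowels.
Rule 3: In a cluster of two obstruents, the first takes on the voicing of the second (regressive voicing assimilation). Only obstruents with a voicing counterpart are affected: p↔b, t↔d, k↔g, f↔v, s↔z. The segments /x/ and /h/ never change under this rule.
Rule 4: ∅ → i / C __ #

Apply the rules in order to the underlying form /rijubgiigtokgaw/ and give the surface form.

rijubagiigadogagawi

Rule 1 (stop-cluster a-epenthesis): /b/ and /g/ form a stop–stop cluster, so [a] is inserted between them. /g/ and /t/ form a stop–stop cluster, so [a] is inserted between them. /k/ and /g/ form a stop–stop cluster, so [a] is inserted between them. /rijubgiigtokgaw/ → rijubagiigatokagaw.
Rule 2 (intervocalic voicing): /t/ is a voiceless stop between vowels /a/ and /o/, so it voices to [d]. /k/ is a voiceless stop between vowels /o/ and /a/, so it voices to [g]. /rijubagiigatokagaw/ → rijubagiigadogagaw.
Rule 3 (regressive voicing assimilation): no segment meets the environment; /rijubagiigadogagaw/ is unchanged.
Rule 4 (final i-epenthesis): the form ends in the consonant /w/, so [i] is inserted word-finally. /rijubagiigadogagaw/ → rijubagiigadogagawi.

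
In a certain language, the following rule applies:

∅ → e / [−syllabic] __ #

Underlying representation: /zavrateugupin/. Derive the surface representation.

the form ends in the consonant /n/, so [e] is inserted word-finally.
Surface form: [zavrateugupine].

zavrateugupine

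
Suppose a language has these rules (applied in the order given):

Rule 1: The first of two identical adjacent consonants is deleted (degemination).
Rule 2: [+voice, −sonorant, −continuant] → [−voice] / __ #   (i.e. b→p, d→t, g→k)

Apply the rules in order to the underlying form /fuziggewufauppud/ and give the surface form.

fuzigewufauput

Rule 1 (degemination): /gg/ is a geminate; the first /g/ deletes. /pp/ is a geminate; the first /p/ deletes. /fuziggewufauppud/ → fuzigewufaupud.
Rule 2 (final devoicing): /d/ is a voiced stop in word-final position, so it devoices to [t]. /fuzigewufaupud/ → fuzigewufauput.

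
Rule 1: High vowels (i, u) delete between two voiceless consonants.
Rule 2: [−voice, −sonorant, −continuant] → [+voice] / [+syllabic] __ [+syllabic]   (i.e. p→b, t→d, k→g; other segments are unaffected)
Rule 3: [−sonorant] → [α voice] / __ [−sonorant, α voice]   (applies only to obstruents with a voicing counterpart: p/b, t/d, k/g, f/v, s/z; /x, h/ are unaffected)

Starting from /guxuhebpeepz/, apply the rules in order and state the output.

guxheppeebz

Rule 1 (high vowel syncope): /u/ is a high vowel flanked by voiceless consonants /x/ and /h/, so it deletes. /guxuhebpeepz/ → guxhebpeepz.
Rule 2 (intervocalic voicing): no segment meets the environment; /guxhebpeepz/ is unchanged.
Rule 3 (regressive voicing assimilation): /b/ precedes the voiceless obstruent /p/, so it devoices to [p] by assimilation. /p/ precedes the voiced obstruent /z/, so it voices to [b] by assimilation. /guxhebpeepz/ → guxheppeebz.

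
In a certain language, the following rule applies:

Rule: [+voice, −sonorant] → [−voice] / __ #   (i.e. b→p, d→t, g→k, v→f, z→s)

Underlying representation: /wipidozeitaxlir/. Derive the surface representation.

wipidozeitaxlir

No segment of /wipidozeitaxlir/ meets the structural description of the rule, so the form surfaces unchanged.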